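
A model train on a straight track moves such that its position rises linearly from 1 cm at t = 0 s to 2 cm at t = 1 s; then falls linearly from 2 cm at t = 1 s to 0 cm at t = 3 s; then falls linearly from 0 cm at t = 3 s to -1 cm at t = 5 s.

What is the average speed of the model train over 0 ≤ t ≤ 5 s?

0.8 cm/s

Average speed = (total path length)/(elapsed time); on a piecewise-linear x-t graph the path length is Σ|Δx|.
0–1 s: |Δx| = |2 − 1| = 1 cm
1–3 s: |Δx| = |0 − 2| = 2 cm
3–5 s: |Δx| = |-1 − 0| = 1 cm
Total path = 4 cm; average speed = 4/5 = 0.8 cm/s.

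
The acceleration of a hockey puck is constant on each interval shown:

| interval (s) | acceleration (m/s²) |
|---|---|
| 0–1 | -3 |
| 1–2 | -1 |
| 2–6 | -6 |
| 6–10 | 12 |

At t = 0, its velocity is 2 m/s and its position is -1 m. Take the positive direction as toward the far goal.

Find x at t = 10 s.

-66 m

On each constant-a segment, Δv = aΔt and Δx = v₀Δt + ½aΔt²; chain segment to segment.
0–1 s: v starts 2 m/s; Δx = 2·1 + ½·-3·1² = 0.5 m; v ends -1 m/s.
1–2 s: v starts -1 m/s; Δx = -1·1 + ½·-1·1² = -1.5 m; v ends -2 m/s.
2–6 s: v starts -2 m/s; Δx = -2·4 + ½·-6·4² = -56 m; v ends -26 m/s.
6–10 s: v starts -26 m/s; Δx = -26·4 + ½·12·4² = -8 m; v ends 22 m/s.
x(10) = -1 + Σ Δx = -66 m.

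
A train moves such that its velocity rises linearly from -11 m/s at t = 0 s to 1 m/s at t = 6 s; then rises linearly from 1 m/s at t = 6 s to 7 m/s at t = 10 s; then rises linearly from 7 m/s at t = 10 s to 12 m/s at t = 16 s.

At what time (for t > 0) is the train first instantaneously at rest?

t = 5.5 s

v changes sign on 0–6 s (from -11 to 1); the graph is linear there, so v = 0 at t = 0 + (11)·(6 − 0)/(1 − -11) = 5.5 s.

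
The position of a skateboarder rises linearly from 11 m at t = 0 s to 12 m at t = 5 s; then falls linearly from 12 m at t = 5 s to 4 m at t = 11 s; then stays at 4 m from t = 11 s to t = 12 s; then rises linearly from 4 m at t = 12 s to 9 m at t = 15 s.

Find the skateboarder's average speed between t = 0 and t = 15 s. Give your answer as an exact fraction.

Average speed = (total path length)/(elapsed time); on a piecewise-linear x-t graph the path length is Σ|Δx|.
0–5 s: |Δx| = |12 − 11| = 1 m
5–11 s: |Δx| = |4 − 12| = 8 m
11–12 s: |Δx| = |4 − 4| = 0 m
12–15 s: |Δx| = |9 − 4| = 5 m
Total path = 14 m; average speed = 14/15 = 14/15 m/s.

14/15 m/s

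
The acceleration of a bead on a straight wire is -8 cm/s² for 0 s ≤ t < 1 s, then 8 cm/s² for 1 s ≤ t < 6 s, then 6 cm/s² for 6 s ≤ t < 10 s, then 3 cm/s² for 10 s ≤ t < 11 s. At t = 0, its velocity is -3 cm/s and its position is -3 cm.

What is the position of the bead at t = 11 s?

On each constant-a segment, Δv = aΔt and Δx = v₀Δt + ½aΔt²; chain segment to segment.
0–1 s: v starts -3 cm/s; Δx = -3·1 + ½·-8·1² = -7 cm; v ends -11 cm/s.
1–6 s: v starts -11 cm/s; Δx = -11·5 + ½·8·5² = 45 cm; v ends 29 cm/s.
6–10 s: v starts 29 cm/s; Δx = 29·4 + ½·6·4² = 164 cm; v ends 53 cm/s.
10–11 s: v starts 53 cm/s; Δx = 53·1 + ½·3·1² = 54.5 cm; v ends 56 cm/s.
x(11) = -3 + Σ Δx = 253.5 cm.

253.5 cm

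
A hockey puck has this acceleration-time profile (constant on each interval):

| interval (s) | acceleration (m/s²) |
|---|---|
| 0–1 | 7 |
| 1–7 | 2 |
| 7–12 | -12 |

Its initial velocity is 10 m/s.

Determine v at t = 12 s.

Δv equals the area under the a-t graph; then v = v₀ + Δv.
0–1 s: 7 × 1 = 7 m/s
1–7 s: 2 × 6 = 12 m/s
7–12 s: -12 × 5 = -60 m/s
Δv = -41 m/s, so v(12) = 10 + (-41) = -31 m/s.

-31 m/s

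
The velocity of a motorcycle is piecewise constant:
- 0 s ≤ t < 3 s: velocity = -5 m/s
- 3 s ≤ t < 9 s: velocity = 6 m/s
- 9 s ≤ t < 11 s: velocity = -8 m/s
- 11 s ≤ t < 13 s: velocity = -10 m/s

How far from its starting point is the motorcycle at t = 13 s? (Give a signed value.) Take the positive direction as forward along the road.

Net displacement equals the area under the velocity-time graph (areas below the axis count negative).
0–3 s: -5 × 3 = -15 m
3–9 s: 6 × 6 = 36 m
9–11 s: -8 × 2 = -16 m
11–13 s: -10 × 2 = -20 m
Net displacement = -15 m

-15 m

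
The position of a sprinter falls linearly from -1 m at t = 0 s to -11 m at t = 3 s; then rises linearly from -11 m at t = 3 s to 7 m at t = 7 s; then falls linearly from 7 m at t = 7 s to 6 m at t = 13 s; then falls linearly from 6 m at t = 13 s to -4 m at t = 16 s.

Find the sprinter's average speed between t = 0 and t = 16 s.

2.4375 m/s

Average speed = (total path length)/(elapsed time); on a piecewise-linear x-t graph the path length is Σ|Δx|.
0–3 s: |Δx| = |-11 − -1| = 10 m
3–7 s: |Δx| = |7 − -11| = 18 m
7–13 s: |Δx| = |6 − 7| = 1 m
13–16 s: |Δx| = |-4 − 6| = 10 m
Total path = 39 m; average speed = 39/16 = 2.4375 m/s.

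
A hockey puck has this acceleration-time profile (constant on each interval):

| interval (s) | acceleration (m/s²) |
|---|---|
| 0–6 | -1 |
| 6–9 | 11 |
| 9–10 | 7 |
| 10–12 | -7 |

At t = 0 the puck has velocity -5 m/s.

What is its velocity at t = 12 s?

15 m/s

Δv equals the area under the a-t graph; then v = v₀ + Δv.
0–6 s: -1 × 6 = -6 m/s
6–9 s: 11 × 3 = 33 m/s
9–10 s: 7 × 1 = 7 m/s
10–12 s: -7 × 2 = -14 m/s
Δv = 20 m/s, so v(12) = -5 + (20) = 15 m/s.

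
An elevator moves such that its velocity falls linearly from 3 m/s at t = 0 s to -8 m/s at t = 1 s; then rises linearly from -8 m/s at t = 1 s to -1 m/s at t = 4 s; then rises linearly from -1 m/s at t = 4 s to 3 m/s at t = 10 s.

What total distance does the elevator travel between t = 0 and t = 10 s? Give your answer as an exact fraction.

535/22 m

Distance (not displacement) is the total path length: add the absolute areas under v-t.
0–1 s: v = 0 at t = 3/11 s; triangle areas 9/22 + 32/11 = 73/22 m
1–4 s: |½(-8 + -1)(3)| = 13.5 m
4–10 s: v = 0 at t = 5.5 s; triangle areas 0.75 + 6.75 = 7.5 m
Total distance = 535/22 m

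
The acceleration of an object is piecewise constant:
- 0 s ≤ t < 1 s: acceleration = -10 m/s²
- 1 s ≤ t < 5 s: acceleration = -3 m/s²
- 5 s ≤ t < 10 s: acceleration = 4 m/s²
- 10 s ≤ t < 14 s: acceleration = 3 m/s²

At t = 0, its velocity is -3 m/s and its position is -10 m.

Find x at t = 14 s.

On each constant-a segment, Δv = aΔt and Δx = v₀Δt + ½aΔt²; chain segment to segment.
0–1 s: v starts -3 m/s; Δx = -3·1 + ½·-10·1² = -8 m; v ends -13 m/s.
1–5 s: v starts -13 m/s; Δx = -13·4 + ½·-3·4² = -76 m; v ends -25 m/s.
5–10 s: v starts -25 m/s; Δx = -25·5 + ½·4·5² = -75 m; v ends -5 m/s.
10–14 s: v starts -5 m/s; Δx = -5·4 + ½·3·4² = 4 m; v ends 7 m/s.
x(14) = -10 + Σ Δx = -165 m.

-165 m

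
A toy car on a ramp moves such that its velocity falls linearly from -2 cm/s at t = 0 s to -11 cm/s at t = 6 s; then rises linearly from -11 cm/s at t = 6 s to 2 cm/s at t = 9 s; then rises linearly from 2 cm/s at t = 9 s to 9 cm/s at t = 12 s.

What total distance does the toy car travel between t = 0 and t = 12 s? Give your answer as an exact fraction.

Distance (not displacement) is the total path length: add the absolute areas under v-t.
0–6 s: |½(-2 + -11)(6)| = 39 cm
6–9 s: v = 0 at t = 111/13 s; triangle areas 363/26 + 6/13 = 375/26 cm
9–12 s: |½(2 + 9)(3)| = 16.5 cm
Total distance = 909/13 cm

909/13 cm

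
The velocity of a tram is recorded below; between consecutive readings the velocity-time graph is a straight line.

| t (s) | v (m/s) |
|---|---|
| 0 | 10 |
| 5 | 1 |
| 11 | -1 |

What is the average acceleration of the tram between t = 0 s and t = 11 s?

Average acceleration = Δv/Δt = (-1 − 10)/(11 − 0) = -1 m/s².

-1 m/s²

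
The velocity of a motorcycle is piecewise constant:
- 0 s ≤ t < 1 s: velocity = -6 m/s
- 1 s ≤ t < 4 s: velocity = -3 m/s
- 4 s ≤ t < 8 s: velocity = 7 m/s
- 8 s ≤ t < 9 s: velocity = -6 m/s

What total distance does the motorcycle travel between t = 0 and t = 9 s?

49 m

Distance (not displacement) is the total path length: add the absolute areas under v-t.
0–1 s: |-6| × 1 = 6 m
1–4 s: |-3| × 3 = 9 m
4–8 s: |7| × 4 = 28 m
8–9 s: |-6| × 1 = 6 m
Total distance = 49 m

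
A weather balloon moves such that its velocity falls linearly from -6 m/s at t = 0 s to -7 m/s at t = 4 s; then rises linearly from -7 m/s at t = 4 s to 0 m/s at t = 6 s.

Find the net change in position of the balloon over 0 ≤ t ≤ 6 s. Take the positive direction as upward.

Net displacement equals the area under the velocity-time graph (areas below the axis count negative).
0–4 s: ½(-6 + -7)(4) = -26 m
4–6 s: ½(-7 + 0)(2) = -7 m
Net displacement = -33 m

-33 m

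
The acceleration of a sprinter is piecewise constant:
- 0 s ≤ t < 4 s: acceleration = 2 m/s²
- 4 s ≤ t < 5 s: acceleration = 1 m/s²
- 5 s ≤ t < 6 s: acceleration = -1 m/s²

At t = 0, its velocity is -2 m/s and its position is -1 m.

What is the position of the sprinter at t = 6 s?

On each constant-a segment, Δv = aΔt and Δx = v₀Δt + ½aΔt²; chain segment to segment.
0–4 s: v starts -2 m/s; Δx = -2·4 + ½·2·4² = 8 m; v ends 6 m/s.
4–5 s: v starts 6 m/s; Δx = 6·1 + ½·1·1² = 6.5 m; v ends 7 m/s.
5–6 s: v starts 7 m/s; Δx = 7·1 + ½·-1·1² = 6.5 m; v ends 6 m/s.
x(6) = -1 + Σ Δx = 20 m.

20 m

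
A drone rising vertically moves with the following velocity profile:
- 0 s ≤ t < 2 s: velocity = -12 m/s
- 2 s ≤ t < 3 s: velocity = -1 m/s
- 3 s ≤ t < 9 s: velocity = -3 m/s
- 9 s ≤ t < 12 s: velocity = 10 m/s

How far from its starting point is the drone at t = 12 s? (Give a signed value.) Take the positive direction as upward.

-13 m

Net displacement equals the area under the velocity-time graph (areas below the axis count negative).
0–2 s: -12 × 2 = -24 m
2–3 s: -1 × 1 = -1 m
3–9 s: -3 × 6 = -18 m
9–12 s: 10 × 3 = 30 m
Net displacement = -13 m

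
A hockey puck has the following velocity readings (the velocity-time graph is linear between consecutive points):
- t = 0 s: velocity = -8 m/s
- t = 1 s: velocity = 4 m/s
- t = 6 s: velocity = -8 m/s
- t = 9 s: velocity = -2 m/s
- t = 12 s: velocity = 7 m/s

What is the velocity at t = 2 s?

On 1–6 s the graph is linear from 4 to -8 m/s: v(2) = 4 + (-8 − 4)·(2 − 1)/(6 − 1) = 1.6 m/s.

1.6 m/s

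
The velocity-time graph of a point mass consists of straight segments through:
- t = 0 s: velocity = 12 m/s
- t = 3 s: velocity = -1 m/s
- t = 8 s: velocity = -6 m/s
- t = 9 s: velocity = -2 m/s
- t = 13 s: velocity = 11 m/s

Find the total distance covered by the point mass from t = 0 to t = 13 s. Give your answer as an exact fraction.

Distance (not displacement) is the total path length: add the absolute areas under v-t.
0–3 s: v = 0 at t = 36/13 s; triangle areas 216/13 + 3/26 = 435/26 m
3–8 s: |½(-1 + -6)(5)| = 17.5 m
8–9 s: |½(-6 + -2)(1)| = 4 m
9–13 s: v = 0 at t = 125/13 s; triangle areas 8/13 + 242/13 = 250/13 m
Total distance = 747/13 m

747/13 m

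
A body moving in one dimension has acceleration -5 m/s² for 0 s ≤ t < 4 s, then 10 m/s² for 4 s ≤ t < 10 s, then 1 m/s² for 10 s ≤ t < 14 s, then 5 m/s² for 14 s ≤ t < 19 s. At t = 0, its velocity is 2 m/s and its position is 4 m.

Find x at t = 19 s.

512.5 m

On each constant-a segment, Δv = aΔt and Δx = v₀Δt + ½aΔt²; chain segment to segment.
0–4 s: v starts 2 m/s; Δx = 2·4 + ½·-5·4² = -32 m; v ends -18 m/s.
4–10 s: v starts -18 m/s; Δx = -18·6 + ½·10·6² = 72 m; v ends 42 m/s.
10–14 s: v starts 42 m/s; Δx = 42·4 + ½·1·4² = 176 m; v ends 46 m/s.
14–19 s: v starts 46 m/s; Δx = 46·5 + ½·5·5² = 292.5 m; v ends 71 m/s.
x(19) = 4 + Σ Δx = 512.5 m.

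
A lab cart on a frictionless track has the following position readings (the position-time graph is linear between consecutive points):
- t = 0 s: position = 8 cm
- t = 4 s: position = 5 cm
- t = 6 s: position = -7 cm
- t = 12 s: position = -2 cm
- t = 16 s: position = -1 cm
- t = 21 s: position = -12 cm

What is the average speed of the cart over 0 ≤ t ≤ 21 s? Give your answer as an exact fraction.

Average speed = (total path length)/(elapsed time); on a piecewise-linear x-t graph the path length is Σ|Δx|.
0–4 s: |Δx| = |5 − 8| = 3 cm
4–6 s: |Δx| = |-7 − 5| = 12 cm
6–12 s: |Δx| = |-2 − -7| = 5 cm
12–16 s: |Δx| = |-1 − -2| = 1 cm
16–21 s: |Δx| = |-12 − -1| = 11 cm
Total path = 32 cm; average speed = 32/21 = 32/21 cm/s.

32/21 cm/s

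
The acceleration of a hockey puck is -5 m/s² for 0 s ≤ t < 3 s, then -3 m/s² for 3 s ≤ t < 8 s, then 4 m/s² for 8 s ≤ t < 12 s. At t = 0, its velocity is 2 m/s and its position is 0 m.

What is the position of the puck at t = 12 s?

-199 m

On each constant-a segment, Δv = aΔt and Δx = v₀Δt + ½aΔt²; chain segment to segment.
0–3 s: v starts 2 m/s; Δx = 2·3 + ½·-5·3² = -16.5 m; v ends -13 m/s.
3–8 s: v starts -13 m/s; Δx = -13·5 + ½·-3·5² = -102.5 m; v ends -28 m/s.
8–12 s: v starts -28 m/s; Δx = -28·4 + ½·4·4² = -80 m; v ends -12 m/s.
x(12) = 0 + Σ Δx = -199 m.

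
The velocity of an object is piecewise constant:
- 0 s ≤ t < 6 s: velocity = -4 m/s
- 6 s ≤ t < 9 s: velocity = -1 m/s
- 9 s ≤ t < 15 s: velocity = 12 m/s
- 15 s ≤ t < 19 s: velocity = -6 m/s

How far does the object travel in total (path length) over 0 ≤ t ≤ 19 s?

Distance (not displacement) is the total path length: add the absolute areas under v-t.
0–6 s: |-4| × 6 = 24 m
6–9 s: |-1| × 3 = 3 m
9–15 s: |12| × 6 = 72 m
15–19 s: |-6| × 4 = 24 m
Total distance = 123 m

123 m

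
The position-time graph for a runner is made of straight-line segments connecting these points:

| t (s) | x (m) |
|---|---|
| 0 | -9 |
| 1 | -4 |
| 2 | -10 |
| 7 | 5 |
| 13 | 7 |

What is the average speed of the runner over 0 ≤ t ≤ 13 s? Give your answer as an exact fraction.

Average speed = (total path length)/(elapsed time); on a piecewise-linear x-t graph the path length is Σ|Δx|.
0–1 s: |Δx| = |-4 − -9| = 5 m
1–2 s: |Δx| = |-10 − -4| = 6 m
2–7 s: |Δx| = |5 − -10| = 15 m
7–13 s: |Δx| = |7 − 5| = 2 m
Total path = 28 m; average speed = 28/13 = 28/13 m/s.

28/13 m/s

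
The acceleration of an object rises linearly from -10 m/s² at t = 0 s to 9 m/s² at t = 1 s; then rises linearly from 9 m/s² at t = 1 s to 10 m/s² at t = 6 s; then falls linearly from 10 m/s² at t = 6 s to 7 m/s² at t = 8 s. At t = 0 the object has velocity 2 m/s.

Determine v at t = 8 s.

Δv equals the area under the a-t graph; then v = v₀ + Δv.
0–1 s: ½(-10 + 9)(1) = -0.5 m/s
1–6 s: ½(9 + 10)(5) = 47.5 m/s
6–8 s: ½(10 + 7)(2) = 17 m/s
Δv = 64 m/s, so v(8) = 2 + (64) = 66 m/s.

66 m/s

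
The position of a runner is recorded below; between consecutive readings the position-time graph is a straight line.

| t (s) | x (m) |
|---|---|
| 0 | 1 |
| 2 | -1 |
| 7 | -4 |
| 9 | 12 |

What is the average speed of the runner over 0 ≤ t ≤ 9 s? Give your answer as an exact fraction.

Average speed = (total path length)/(elapsed time); on a piecewise-linear x-t graph the path length is Σ|Δx|.
0–2 s: |Δx| = |-1 − 1| = 2 m
2–7 s: |Δx| = |-4 − -1| = 3 m
7–9 s: |Δx| = |12 − -4| = 16 m
Total path = 21 m; average speed = 21/9 = 7/3 m/s.

7/3 m/s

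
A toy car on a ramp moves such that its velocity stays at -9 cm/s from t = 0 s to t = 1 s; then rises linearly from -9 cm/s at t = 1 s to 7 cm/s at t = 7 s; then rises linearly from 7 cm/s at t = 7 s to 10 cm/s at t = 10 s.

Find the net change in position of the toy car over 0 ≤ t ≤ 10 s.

10.5 cm

Displacement is the signed area under the v-t curve.
0–1 s: -9 × 1 = -9 cm
1–7 s: ½(-9 + 7)(6) = -6 cm
7–10 s: ½(7 + 10)(3) = 25.5 cm
Net displacement = 10.5 cm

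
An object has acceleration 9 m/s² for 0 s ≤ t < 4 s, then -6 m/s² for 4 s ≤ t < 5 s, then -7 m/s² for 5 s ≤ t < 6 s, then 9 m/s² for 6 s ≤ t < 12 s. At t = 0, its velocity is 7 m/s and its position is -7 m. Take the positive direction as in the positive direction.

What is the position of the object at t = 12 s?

On each constant-a segment, Δv = aΔt and Δx = v₀Δt + ½aΔt²; chain segment to segment.
0–4 s: v starts 7 m/s; Δx = 7·4 + ½·9·4² = 100 m; v ends 43 m/s.
4–5 s: v starts 43 m/s; Δx = 43·1 + ½·-6·1² = 40 m; v ends 37 m/s.
5–6 s: v starts 37 m/s; Δx = 37·1 + ½·-7·1² = 33.5 m; v ends 30 m/s.
6–12 s: v starts 30 m/s; Δx = 30·6 + ½·9·6² = 342 m; v ends 84 m/s.
x(12) = -7 + Σ Δx = 508.5 m.

508.5 m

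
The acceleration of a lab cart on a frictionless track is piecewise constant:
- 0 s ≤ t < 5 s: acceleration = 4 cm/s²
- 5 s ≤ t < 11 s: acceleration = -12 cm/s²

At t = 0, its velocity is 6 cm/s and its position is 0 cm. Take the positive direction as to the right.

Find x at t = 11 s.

On each constant-a segment, Δv = aΔt and Δx = v₀Δt + ½aΔt²; chain segment to segment.
0–5 s: v starts 6 cm/s; Δx = 6·5 + ½·4·5² = 80 cm; v ends 26 cm/s.
5–11 s: v starts 26 cm/s; Δx = 26·6 + ½·-12·6² = -60 cm; v ends -46 cm/s.
x(11) = 0 + Σ Δx = 20 cm.

20 cm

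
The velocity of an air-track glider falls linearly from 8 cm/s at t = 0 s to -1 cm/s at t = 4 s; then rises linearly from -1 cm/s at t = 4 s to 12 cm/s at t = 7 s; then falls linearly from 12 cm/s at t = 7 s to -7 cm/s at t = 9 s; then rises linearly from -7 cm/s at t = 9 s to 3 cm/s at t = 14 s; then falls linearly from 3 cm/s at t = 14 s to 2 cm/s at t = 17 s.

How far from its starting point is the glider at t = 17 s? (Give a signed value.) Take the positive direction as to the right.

Displacement is the signed area under the v-t curve.
0–4 s: ½(8 + -1)(4) = 14 cm
4–7 s: ½(-1 + 12)(3) = 16.5 cm
7–9 s: ½(12 + -7)(2) = 5 cm
9–14 s: ½(-7 + 3)(5) = -10 cm
14–17 s: ½(3 + 2)(3) = 7.5 cm
Net displacement = 33 cm

33 cm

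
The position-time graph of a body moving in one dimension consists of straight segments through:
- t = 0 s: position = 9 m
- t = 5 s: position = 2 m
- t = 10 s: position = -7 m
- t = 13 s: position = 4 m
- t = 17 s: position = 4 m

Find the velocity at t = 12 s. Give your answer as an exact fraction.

Velocity is the slope of the x-t graph on 10–13 s: (4 − -7)/(13 − 10) = 11/3 m/s.

11/3 m/s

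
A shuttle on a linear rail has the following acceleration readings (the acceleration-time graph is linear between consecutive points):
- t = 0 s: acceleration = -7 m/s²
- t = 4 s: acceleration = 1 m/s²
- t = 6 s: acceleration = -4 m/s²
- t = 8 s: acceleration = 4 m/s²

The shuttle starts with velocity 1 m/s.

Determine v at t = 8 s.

Δv equals the area under the a-t graph; then v = v₀ + Δv.
0–4 s: ½(-7 + 1)(4) = -12 m/s
4–6 s: ½(1 + -4)(2) = -3 m/s
6–8 s: ½(-4 + 4)(2) = 0 m/s
Δv = -15 m/s, so v(8) = 1 + (-15) = -14 m/s.

-14 m/s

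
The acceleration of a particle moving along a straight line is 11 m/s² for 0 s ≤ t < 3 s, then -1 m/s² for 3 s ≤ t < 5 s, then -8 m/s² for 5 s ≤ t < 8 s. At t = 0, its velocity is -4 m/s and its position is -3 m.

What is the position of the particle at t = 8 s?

135.5 m

On each constant-a segment, Δv = aΔt and Δx = v₀Δt + ½aΔt²; chain segment to segment.
0–3 s: v starts -4 m/s; Δx = -4·3 + ½·11·3² = 37.5 m; v ends 29 m/s.
3–5 s: v starts 29 m/s; Δx = 29·2 + ½·-1·2² = 56 m; v ends 27 m/s.
5–8 s: v starts 27 m/s; Δx = 27·3 + ½·-8·3² = 45 m; v ends 3 m/s.
x(8) = -3 + Σ Δx = 135.5 m.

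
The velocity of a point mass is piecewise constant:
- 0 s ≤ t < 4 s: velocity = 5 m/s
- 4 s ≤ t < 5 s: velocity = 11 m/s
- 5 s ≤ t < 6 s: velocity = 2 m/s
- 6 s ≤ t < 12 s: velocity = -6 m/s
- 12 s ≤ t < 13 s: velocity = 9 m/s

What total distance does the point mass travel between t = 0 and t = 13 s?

78 m

Distance (not displacement) is the total path length: add the absolute areas under v-t.
0–4 s: |5| × 4 = 20 m
4–5 s: |11| × 1 = 11 m
5–6 s: |2| × 1 = 2 m
6–12 s: |-6| × 6 = 36 m
12–13 s: |9| × 1 = 9 m
Total distance = 78 m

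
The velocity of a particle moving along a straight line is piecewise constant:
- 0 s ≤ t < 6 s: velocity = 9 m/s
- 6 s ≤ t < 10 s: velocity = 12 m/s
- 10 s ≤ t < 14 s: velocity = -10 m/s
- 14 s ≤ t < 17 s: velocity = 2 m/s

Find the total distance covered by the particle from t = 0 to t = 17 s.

148 m

Total distance travelled is ∫|v| dt — sum the magnitudes of each area piece.
0–6 s: |9| × 6 = 54 m
6–10 s: |12| × 4 = 48 m
10–14 s: |-10| × 4 = 40 m
14–17 s: |2| × 3 = 6 m
Total distance = 148 m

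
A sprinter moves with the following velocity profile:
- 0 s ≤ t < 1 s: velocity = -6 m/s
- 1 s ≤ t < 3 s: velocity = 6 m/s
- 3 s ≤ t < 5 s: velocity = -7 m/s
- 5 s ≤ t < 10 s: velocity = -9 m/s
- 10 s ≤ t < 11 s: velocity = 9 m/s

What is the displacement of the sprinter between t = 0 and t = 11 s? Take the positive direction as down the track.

Net displacement equals the area under the velocity-time graph (areas below the axis count negative).
0–1 s: -6 × 1 = -6 m
1–3 s: 6 × 2 = 12 m
3–5 s: -7 × 2 = -14 m
5–10 s: -9 × 5 = -45 m
10–11 s: 9 × 1 = 9 m
Net displacement = -44 m

-44 m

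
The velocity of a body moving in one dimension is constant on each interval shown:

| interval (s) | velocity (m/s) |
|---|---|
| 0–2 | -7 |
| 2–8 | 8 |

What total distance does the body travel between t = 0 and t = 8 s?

Distance (not displacement) is the total path length: add the absolute areas under v-t.
0–2 s: |-7| × 2 = 14 m
2–8 s: |8| × 6 = 48 m
Total distance = 62 m

62 m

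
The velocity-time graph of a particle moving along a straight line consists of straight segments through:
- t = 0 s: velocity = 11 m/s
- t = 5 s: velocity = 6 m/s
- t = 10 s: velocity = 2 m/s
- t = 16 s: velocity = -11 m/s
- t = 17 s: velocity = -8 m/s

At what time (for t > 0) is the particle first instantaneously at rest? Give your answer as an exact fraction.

v changes sign on 10–16 s (from 2 to -11); the graph is linear there, so v = 0 at t = 10 + (-2)·(16 − 10)/(-11 − 2) = 142/13 s.

t = 142/13 s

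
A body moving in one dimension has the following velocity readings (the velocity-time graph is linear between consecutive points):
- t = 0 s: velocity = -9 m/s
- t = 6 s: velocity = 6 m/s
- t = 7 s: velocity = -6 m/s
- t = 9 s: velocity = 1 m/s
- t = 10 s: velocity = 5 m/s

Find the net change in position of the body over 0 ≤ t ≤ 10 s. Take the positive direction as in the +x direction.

-11 m

Displacement is the signed area under the v-t curve.
0–6 s: ½(-9 + 6)(6) = -9 m
6–7 s: ½(6 + -6)(1) = 0 m
7–9 s: ½(-6 + 1)(2) = -5 m
9–10 s: ½(1 + 5)(1) = 3 m
Net displacement = -11 m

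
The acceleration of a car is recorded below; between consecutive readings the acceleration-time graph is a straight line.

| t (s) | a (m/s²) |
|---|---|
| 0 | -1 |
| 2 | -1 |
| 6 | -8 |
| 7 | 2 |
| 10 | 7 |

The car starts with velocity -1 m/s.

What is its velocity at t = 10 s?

-10.5 m/s

Δv equals the area under the a-t graph; then v = v₀ + Δv.
0–2 s: -1 × 2 = -2 m/s
2–6 s: ½(-1 + -8)(4) = -18 m/s
6–7 s: ½(-8 + 2)(1) = -3 m/s
7–10 s: ½(2 + 7)(3) = 13.5 m/s
Δv = -9.5 m/s, so v(10) = -1 + (-9.5) = -10.5 m/s.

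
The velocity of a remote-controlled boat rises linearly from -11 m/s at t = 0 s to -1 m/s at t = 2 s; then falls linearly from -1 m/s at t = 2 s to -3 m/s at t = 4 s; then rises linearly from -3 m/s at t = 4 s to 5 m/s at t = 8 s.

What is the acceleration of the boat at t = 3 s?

-1 m/s²

Acceleration is the slope of the v-t graph on 2–4 s: (-3 − -1)/(4 − 2) = -1 m/s².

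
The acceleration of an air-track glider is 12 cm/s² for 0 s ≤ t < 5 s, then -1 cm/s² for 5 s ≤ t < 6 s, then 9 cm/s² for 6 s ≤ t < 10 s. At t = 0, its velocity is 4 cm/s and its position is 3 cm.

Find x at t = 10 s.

On each constant-a segment, Δv = aΔt and Δx = v₀Δt + ½aΔt²; chain segment to segment.
0–5 s: v starts 4 cm/s; Δx = 4·5 + ½·12·5² = 170 cm; v ends 64 cm/s.
5–6 s: v starts 64 cm/s; Δx = 64·1 + ½·-1·1² = 63.5 cm; v ends 63 cm/s.
6–10 s: v starts 63 cm/s; Δx = 63·4 + ½·9·4² = 324 cm; v ends 99 cm/s.
x(10) = 3 + Σ Δx = 560.5 cm.

560.5 cm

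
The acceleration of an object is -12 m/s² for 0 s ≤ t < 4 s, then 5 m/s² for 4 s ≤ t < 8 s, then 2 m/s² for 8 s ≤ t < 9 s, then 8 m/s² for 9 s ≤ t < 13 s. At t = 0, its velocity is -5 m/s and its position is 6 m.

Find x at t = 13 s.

On each constant-a segment, Δv = aΔt and Δx = v₀Δt + ½aΔt²; chain segment to segment.
0–4 s: v starts -5 m/s; Δx = -5·4 + ½·-12·4² = -116 m; v ends -53 m/s.
4–8 s: v starts -53 m/s; Δx = -53·4 + ½·5·4² = -172 m; v ends -33 m/s.
8–9 s: v starts -33 m/s; Δx = -33·1 + ½·2·1² = -32 m; v ends -31 m/s.
9–13 s: v starts -31 m/s; Δx = -31·4 + ½·8·4² = -60 m; v ends 1 m/s.
x(13) = 6 + Σ Δx = -374 m.

-374 m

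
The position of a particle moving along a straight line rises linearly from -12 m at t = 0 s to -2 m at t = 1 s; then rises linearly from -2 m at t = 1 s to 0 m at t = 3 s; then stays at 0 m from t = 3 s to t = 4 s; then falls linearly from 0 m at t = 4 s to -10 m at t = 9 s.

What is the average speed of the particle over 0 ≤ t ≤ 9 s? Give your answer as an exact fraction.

22/9 m/s

Average speed = (total path length)/(elapsed time); on a piecewise-linear x-t graph the path length is Σ|Δx|.
0–1 s: |Δx| = |-2 − -12| = 10 m
1–3 s: |Δx| = |0 − -2| = 2 m
3–4 s: |Δx| = |0 − 0| = 0 m
4–9 s: |Δx| = |-10 − 0| = 10 m
Total path = 22 m; average speed = 22/9 = 22/9 m/s.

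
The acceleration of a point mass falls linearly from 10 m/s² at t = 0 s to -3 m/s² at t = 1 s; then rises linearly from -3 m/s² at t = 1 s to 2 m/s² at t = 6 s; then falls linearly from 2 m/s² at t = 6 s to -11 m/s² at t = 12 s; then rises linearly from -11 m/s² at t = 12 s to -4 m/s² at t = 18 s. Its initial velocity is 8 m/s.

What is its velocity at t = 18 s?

Δv equals the area under the a-t graph; then v = v₀ + Δv.
0–1 s: ½(10 + -3)(1) = 3.5 m/s
1–6 s: ½(-3 + 2)(5) = -2.5 m/s
6–12 s: ½(2 + -11)(6) = -27 m/s
12–18 s: ½(-11 + -4)(6) = -45 m/s
Δv = -71 m/s, so v(18) = 8 + (-71) = -63 m/s.

-63 m/s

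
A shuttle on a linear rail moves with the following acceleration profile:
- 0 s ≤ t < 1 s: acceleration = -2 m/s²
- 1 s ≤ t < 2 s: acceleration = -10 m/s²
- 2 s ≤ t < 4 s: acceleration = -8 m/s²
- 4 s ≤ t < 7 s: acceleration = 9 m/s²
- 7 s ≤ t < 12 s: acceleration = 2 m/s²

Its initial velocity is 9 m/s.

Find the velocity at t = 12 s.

Δv equals the area under the a-t graph; then v = v₀ + Δv.
0–1 s: -2 × 1 = -2 m/s
1–2 s: -10 × 1 = -10 m/s
2–4 s: -8 × 2 = -16 m/s
4–7 s: 9 × 3 = 27 m/s
7–12 s: 2 × 5 = 10 m/s
Δv = 9 m/s, so v(12) = 9 + (9) = 18 m/s.

18 m/s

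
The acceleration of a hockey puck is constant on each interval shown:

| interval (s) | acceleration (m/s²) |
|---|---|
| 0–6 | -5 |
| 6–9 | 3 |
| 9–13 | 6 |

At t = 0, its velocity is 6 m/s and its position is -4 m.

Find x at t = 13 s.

On each constant-a segment, Δv = aΔt and Δx = v₀Δt + ½aΔt²; chain segment to segment.
0–6 s: v starts 6 m/s; Δx = 6·6 + ½·-5·6² = -54 m; v ends -24 m/s.
6–9 s: v starts -24 m/s; Δx = -24·3 + ½·3·3² = -58.5 m; v ends -15 m/s.
9–13 s: v starts -15 m/s; Δx = -15·4 + ½·6·4² = -12 m; v ends 9 m/s.
x(13) = -4 + Σ Δx = -128.5 m.

-128.5 m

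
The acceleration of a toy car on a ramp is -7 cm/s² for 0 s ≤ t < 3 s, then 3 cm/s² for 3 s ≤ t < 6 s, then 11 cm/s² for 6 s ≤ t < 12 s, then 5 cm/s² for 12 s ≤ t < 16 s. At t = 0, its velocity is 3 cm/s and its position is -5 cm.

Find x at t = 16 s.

344 cm

On each constant-a segment, Δv = aΔt and Δx = v₀Δt + ½aΔt²; chain segment to segment.
0–3 s: v starts 3 cm/s; Δx = 3·3 + ½·-7·3² = -22.5 cm; v ends -18 cm/s.
3–6 s: v starts -18 cm/s; Δx = -18·3 + ½·3·3² = -40.5 cm; v ends -9 cm/s.
6–12 s: v starts -9 cm/s; Δx = -9·6 + ½·11·6² = 144 cm; v ends 57 cm/s.
12–16 s: v starts 57 cm/s; Δx = 57·4 + ½·5·4² = 268 cm; v ends 77 cm/s.
x(16) = -5 + Σ Δx = 344 cm.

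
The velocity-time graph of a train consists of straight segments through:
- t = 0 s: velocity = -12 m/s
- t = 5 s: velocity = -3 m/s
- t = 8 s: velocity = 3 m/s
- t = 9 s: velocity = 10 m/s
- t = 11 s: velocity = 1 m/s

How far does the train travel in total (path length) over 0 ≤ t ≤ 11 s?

59.5 m

Distance (not displacement) is the total path length: add the absolute areas under v-t.
0–5 s: |½(-12 + -3)(5)| = 37.5 m
5–8 s: v = 0 at t = 6.5 s; triangle areas 2.25 + 2.25 = 4.5 m
8–9 s: |½(3 + 10)(1)| = 6.5 m
9–11 s: |½(10 + 1)(2)| = 11 m
Total distance = 59.5 m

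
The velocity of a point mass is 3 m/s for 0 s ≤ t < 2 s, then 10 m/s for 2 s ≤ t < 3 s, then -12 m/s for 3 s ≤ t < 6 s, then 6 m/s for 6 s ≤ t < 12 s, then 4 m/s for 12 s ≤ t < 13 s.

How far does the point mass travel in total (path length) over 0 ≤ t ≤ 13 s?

92 m

Distance (not displacement) is the total path length: add the absolute areas under v-t.
0–2 s: |3| × 2 = 6 m
2–3 s: |10| × 1 = 10 m
3–6 s: |-12| × 3 = 36 m
6–12 s: |6| × 6 = 36 m
12–13 s: |4| × 1 = 4 m
Total distance = 92 m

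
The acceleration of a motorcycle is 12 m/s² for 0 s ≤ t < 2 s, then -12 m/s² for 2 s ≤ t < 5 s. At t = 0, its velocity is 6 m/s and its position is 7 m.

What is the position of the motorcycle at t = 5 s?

On each constant-a segment, Δv = aΔt and Δx = v₀Δt + ½aΔt²; chain segment to segment.
0–2 s: v starts 6 m/s; Δx = 6·2 + ½·12·2² = 36 m; v ends 30 m/s.
2–5 s: v starts 30 m/s; Δx = 30·3 + ½·-12·3² = 36 m; v ends -6 m/s.
x(5) = 7 + Σ Δx = 79 m.

79 m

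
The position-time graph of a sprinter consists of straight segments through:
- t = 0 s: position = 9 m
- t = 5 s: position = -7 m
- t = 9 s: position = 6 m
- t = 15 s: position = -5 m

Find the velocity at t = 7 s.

Velocity is the slope of the x-t graph on 5–9 s: (6 − -7)/(9 − 5) = 3.25 m/s.

3.25 m/s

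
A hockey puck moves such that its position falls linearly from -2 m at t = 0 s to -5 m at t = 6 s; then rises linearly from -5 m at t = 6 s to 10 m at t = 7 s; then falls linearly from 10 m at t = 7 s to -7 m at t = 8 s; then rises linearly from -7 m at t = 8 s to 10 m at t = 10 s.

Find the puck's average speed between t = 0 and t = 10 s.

5.2 m/s

Average speed = (total path length)/(elapsed time); on a piecewise-linear x-t graph the path length is Σ|Δx|.
0–6 s: |Δx| = |-5 − -2| = 3 m
6–7 s: |Δx| = |10 − -5| = 15 m
7–8 s: |Δx| = |-7 − 10| = 17 m
8–10 s: |Δx| = |10 − -7| = 17 m
Total path = 52 m; average speed = 52/10 = 5.2 m/s.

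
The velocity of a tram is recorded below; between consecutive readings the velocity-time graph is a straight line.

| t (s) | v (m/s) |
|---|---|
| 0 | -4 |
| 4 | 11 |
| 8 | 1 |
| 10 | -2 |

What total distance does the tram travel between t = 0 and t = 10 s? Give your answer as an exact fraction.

Total distance travelled is ∫|v| dt — sum the magnitudes of each area piece.
0–4 s: v = 0 at t = 16/15 s; triangle areas 32/15 + 242/15 = 274/15 m
4–8 s: |½(11 + 1)(4)| = 24 m
8–10 s: v = 0 at t = 26/3 s; triangle areas 1/3 + 4/3 = 5/3 m
Total distance = 659/15 m

659/15 m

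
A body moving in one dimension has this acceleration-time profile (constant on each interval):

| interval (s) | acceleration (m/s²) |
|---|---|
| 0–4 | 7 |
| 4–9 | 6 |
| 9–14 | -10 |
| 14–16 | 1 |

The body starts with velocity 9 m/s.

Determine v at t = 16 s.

Δv equals the area under the a-t graph; then v = v₀ + Δv.
0–4 s: 7 × 4 = 28 m/s
4–9 s: 6 × 5 = 30 m/s
9–14 s: -10 × 5 = -50 m/s
14–16 s: 1 × 2 = 2 m/s
Δv = 10 m/s, so v(16) = 9 + (10) = 19 m/s.

19 m/s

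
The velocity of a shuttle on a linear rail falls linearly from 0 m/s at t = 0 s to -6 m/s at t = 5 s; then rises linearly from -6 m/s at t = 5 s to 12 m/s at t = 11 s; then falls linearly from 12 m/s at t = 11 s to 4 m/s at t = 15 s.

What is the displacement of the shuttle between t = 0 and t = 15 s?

35 m

Net displacement equals the area under the velocity-time graph (areas below the axis count negative).
0–5 s: ½(0 + -6)(5) = -15 m
5–11 s: ½(-6 + 12)(6) = 18 m
11–15 s: ½(12 + 4)(4) = 32 m
Net displacement = 35 m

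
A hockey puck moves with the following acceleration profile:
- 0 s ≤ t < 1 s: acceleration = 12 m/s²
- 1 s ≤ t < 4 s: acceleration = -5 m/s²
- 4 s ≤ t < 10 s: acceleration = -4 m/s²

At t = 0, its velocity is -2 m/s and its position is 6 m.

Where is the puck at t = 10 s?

On each constant-a segment, Δv = aΔt and Δx = v₀Δt + ½aΔt²; chain segment to segment.
0–1 s: v starts -2 m/s; Δx = -2·1 + ½·12·1² = 4 m; v ends 10 m/s.
1–4 s: v starts 10 m/s; Δx = 10·3 + ½·-5·3² = 7.5 m; v ends -5 m/s.
4–10 s: v starts -5 m/s; Δx = -5·6 + ½·-4·6² = -102 m; v ends -29 m/s.
x(10) = 6 + Σ Δx = -84.5 m.

-84.5 m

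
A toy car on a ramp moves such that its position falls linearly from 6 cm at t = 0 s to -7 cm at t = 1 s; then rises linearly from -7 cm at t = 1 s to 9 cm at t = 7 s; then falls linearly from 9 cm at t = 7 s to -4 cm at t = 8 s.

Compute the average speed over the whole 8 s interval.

Average speed = (total path length)/(elapsed time); on a piecewise-linear x-t graph the path length is Σ|Δx|.
0–1 s: |Δx| = |-7 − 6| = 13 cm
1–7 s: |Δx| = |9 − -7| = 16 cm
7–8 s: |Δx| = |-4 − 9| = 13 cm
Total path = 42 cm; average speed = 42/8 = 5.25 cm/s.

5.25 cm/s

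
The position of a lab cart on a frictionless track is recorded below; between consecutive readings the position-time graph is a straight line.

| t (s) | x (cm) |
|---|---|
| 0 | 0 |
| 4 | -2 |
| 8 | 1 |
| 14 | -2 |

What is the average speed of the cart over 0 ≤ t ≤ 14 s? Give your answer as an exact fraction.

4/7 cm/s

Average speed = (total path length)/(elapsed time); on a piecewise-linear x-t graph the path length is Σ|Δx|.
0–4 s: |Δx| = |-2 − 0| = 2 cm
4–8 s: |Δx| = |1 − -2| = 3 cm
8–14 s: |Δx| = |-2 − 1| = 3 cm
Total path = 8 cm; average speed = 8/14 = 4/7 cm/s.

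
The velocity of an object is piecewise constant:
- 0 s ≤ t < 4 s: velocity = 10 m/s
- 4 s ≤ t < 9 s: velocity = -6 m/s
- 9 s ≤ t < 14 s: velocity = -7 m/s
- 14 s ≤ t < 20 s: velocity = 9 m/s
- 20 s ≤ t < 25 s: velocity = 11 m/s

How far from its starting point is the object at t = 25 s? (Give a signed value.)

Net displacement equals the area under the velocity-time graph (areas below the axis count negative).
0–4 s: 10 × 4 = 40 m
4–9 s: -6 × 5 = -30 m
9–14 s: -7 × 5 = -35 m
14–20 s: 9 × 6 = 54 m
20–25 s: 11 × 5 = 55 m
Net displacement = 84 m

84 m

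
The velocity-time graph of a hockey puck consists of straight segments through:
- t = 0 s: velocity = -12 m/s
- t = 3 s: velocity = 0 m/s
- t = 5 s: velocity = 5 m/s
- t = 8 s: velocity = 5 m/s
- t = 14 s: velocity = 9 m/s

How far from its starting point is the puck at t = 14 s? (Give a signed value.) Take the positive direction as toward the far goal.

44 m

Displacement is the signed area under the v-t curve.
0–3 s: ½(-12 + 0)(3) = -18 m
3–5 s: ½(0 + 5)(2) = 5 m
5–8 s: 5 × 3 = 15 m
8–14 s: ½(5 + 9)(6) = 42 m
Net displacement = 44 m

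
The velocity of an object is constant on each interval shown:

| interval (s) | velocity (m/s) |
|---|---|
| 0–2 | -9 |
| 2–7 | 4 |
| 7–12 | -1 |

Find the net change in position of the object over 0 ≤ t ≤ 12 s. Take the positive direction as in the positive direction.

-3 m

Displacement is the signed area under the v-t curve.
0–2 s: -9 × 2 = -18 m
2–7 s: 4 × 5 = 20 m
7–12 s: -1 × 5 = -5 m
Net displacement = -3 m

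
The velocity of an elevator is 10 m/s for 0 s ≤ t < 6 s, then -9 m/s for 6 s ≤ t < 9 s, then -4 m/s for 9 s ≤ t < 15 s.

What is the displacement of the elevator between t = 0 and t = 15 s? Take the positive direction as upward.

Displacement is the signed area under the v-t curve.
0–6 s: 10 × 6 = 60 m
6–9 s: -9 × 3 = -27 m
9–15 s: -4 × 6 = -24 m
Net displacement = 9 m

9 m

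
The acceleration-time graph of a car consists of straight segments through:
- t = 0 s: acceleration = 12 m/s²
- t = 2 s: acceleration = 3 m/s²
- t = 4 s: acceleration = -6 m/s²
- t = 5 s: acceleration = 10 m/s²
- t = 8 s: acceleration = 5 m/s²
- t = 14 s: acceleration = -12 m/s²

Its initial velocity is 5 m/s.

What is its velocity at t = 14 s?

20.5 m/s

Δv equals the area under the a-t graph; then v = v₀ + Δv.
0–2 s: ½(12 + 3)(2) = 15 m/s
2–4 s: ½(3 + -6)(2) = -3 m/s
4–5 s: ½(-6 + 10)(1) = 2 m/s
5–8 s: ½(10 + 5)(3) = 22.5 m/s
8–14 s: ½(5 + -12)(6) = -21 m/s
Δv = 15.5 m/s, so v(14) = 5 + (15.5) = 20.5 m/s.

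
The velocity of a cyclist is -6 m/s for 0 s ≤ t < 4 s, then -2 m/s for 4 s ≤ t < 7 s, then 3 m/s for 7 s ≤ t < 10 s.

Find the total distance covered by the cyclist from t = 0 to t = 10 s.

39 m

Total distance travelled is ∫|v| dt — sum the magnitudes of each area piece.
0–4 s: |-6| × 4 = 24 m
4–7 s: |-2| × 3 = 6 m
7–10 s: |3| × 3 = 9 m
Total distance = 39 m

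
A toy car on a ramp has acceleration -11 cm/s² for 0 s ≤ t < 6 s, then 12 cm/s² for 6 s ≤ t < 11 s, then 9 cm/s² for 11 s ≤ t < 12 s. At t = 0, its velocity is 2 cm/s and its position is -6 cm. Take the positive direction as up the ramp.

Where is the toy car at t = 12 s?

-361.5 cm

On each constant-a segment, Δv = aΔt and Δx = v₀Δt + ½aΔt²; chain segment to segment.
0–6 s: v starts 2 cm/s; Δx = 2·6 + ½·-11·6² = -186 cm; v ends -64 cm/s.
6–11 s: v starts -64 cm/s; Δx = -64·5 + ½·12·5² = -170 cm; v ends -4 cm/s.
11–12 s: v starts -4 cm/s; Δx = -4·1 + ½·9·1² = 0.5 cm; v ends 5 cm/s.
x(12) = -6 + Σ Δx = -361.5 cm.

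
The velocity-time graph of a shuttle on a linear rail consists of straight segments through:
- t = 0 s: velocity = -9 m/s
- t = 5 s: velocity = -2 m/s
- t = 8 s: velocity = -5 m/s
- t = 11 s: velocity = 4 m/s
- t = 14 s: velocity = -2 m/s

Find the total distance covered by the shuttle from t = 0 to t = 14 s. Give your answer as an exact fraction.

Total distance travelled is ∫|v| dt — sum the magnitudes of each area piece.
0–5 s: |½(-9 + -2)(5)| = 27.5 m
5–8 s: |½(-2 + -5)(3)| = 10.5 m
8–11 s: v = 0 at t = 29/3 s; triangle areas 25/6 + 8/3 = 41/6 m
11–14 s: v = 0 at t = 13 s; triangle areas 4 + 1 = 5 m
Total distance = 299/6 m

299/6 m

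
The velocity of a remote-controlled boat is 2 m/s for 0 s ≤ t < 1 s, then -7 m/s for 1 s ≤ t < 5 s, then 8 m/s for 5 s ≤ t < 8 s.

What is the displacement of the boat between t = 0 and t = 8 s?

Displacement is the signed area under the v-t curve.
0–1 s: 2 × 1 = 2 m
1–5 s: -7 × 4 = -28 m
5–8 s: 8 × 3 = 24 m
Net displacement = -2 m

-2 m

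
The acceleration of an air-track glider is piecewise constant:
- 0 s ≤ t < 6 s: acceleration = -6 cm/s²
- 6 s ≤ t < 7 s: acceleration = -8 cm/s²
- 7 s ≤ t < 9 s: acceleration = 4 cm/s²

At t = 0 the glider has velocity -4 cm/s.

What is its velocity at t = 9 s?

Δv equals the area under the a-t graph; then v = v₀ + Δv.
0–6 s: -6 × 6 = -36 cm/s
6–7 s: -8 × 1 = -8 cm/s
7–9 s: 4 × 2 = 8 cm/s
Δv = -36 cm/s, so v(9) = -4 + (-36) = -40 cm/s.

-40 cm/s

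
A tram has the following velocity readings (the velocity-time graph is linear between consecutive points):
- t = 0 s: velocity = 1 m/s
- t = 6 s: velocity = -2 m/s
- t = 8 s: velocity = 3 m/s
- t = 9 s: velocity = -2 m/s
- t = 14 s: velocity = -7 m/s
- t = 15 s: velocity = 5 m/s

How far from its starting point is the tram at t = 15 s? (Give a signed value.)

-25 m

Net displacement equals the area under the velocity-time graph (areas below the axis count negative).
0–6 s: ½(1 + -2)(6) = -3 m
6–8 s: ½(-2 + 3)(2) = 1 m
8–9 s: ½(3 + -2)(1) = 0.5 m
9–14 s: ½(-2 + -7)(5) = -22.5 m
14–15 s: ½(-7 + 5)(1) = -1 m
Net displacement = -25 m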